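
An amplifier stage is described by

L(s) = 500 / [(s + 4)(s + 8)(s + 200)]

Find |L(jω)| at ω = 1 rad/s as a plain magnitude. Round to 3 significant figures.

0.0752

At s = jω = j1:
pole (s+4): 4 + j1 → |·| = √(4²+1²) = √17 ≈ 4.1231, ∠ = arctan(1/4) ≈ 14.04°
pole (s+8): 8 + j1 → |·| = √(8²+1²) = √65 ≈ 8.0623, ∠ = arctan(1/8) ≈ 7.13°
pole (s+200): 200 + j1 → |·| = √(200²+1²) = √40001 ≈ 200, ∠ = arctan(1/200) ≈ 0.29°
|L| = 500 / 6648.3 ≈ 0.075207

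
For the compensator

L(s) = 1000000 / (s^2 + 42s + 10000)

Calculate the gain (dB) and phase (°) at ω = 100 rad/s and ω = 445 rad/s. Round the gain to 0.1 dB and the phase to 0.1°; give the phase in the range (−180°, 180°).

ω = 100: 47.5 dB, -90.0°; ω = 445: 14.5 dB, -174.3°

At s = jω = j100:
quadratic: (j100)² + 42·j100 + 10000 = 0 + j4200 → |·| ≈ 4200, ∠ ≈ 90.00°
|L| = 1000000 / 4200 ≈ 238.1
Gain = 20 log₁₀(238.1) ≈ 47.54 dB
∠L = 0.00° − 90.00° = -90.00°

At s = jω = j445:
quadratic: (j445)² + 42·j445 + 10000 = -188025 + j18690 → |·| ≈ 1.8895e+05, ∠ ≈ 174.32°
|L| = 1000000 / 1.8895e+05 ≈ 5.2924
Gain = 20 log₁₀(5.2924) ≈ 14.47 dB
∠L = 0.00° − 174.32° = -174.32°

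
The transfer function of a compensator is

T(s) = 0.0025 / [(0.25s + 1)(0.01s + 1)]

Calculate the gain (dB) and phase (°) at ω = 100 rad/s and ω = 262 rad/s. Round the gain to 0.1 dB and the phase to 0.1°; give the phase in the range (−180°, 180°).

ω = 100: -83.0 dB, -132.7°; ω = 262: -97.3 dB, -158.2°

At ω = 100 rad/s:
pole (1 + j100·0.25) = 1 + j25 → |·| ≈ 25.02, ∠ ≈ 87.71°
pole (1 + j100·0.01) = 1 + j1 → |·| ≈ 1.4142, ∠ ≈ 45.00°
|T| = 0.0025 · 1 / (25.02 · 1.4142) ≈ 7.0655e-05
Gain = 20 log₁₀(7.0655e-05) ≈ -83.02 dB
∠T = (0°) − (87.71° + 45.00°) = -132.71°

At ω = 262 rad/s:
pole (1 + j262·0.25) = 1 + j65.5 → |·| ≈ 65.508, ∠ ≈ 89.13°
pole (1 + j262·0.01) = 1 + j2.62 → |·| ≈ 2.8044, ∠ ≈ 69.11°
|T| = 0.0025 · 1 / (65.508 · 2.8044) ≈ 1.3608e-05
Gain = 20 log₁₀(1.3608e-05) ≈ -97.32 dB
∠T = (0°) − (89.13° + 69.11°) = -158.24°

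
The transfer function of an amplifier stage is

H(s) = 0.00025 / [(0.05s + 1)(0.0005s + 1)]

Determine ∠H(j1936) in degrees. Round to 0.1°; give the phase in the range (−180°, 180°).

-133.5°

At ω = 1936 rad/s:
pole (1 + j1936·0.05) = 1 + j96.8 → |·| ≈ 96.805, ∠ ≈ 89.41°
pole (1 + j1936·0.0005) = 1 + j0.968 → |·| ≈ 1.3918, ∠ ≈ 44.07°
∠H = (0°) − (89.41° + 44.07°) = -133.48°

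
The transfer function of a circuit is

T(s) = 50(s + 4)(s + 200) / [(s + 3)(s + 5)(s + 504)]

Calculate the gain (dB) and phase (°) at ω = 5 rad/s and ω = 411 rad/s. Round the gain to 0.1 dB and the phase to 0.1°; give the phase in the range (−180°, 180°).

At s = jω = j5:
zero (s+4): 4 + j5 → |·| = √(4²+5²) = √41 ≈ 6.4031, ∠ = arctan(5/4) ≈ 51.34°
zero (s+200): 200 + j5 → |·| = √(200²+5²) = √40025 ≈ 200.06, ∠ = arctan(5/200) ≈ 1.43°
pole (s+3): 3 + j5 → |·| = √(3²+5²) = √34 ≈ 5.831, ∠ = arctan(5/3) ≈ 59.04°
pole (s+5): 5 + j5 → |·| = √(5²+5²) = √50 ≈ 7.0711, ∠ = arctan(5/5) ≈ 45.00°
pole (s+504): 504 + j5 → |·| = √(504²+5²) = √254041 ≈ 504.02, ∠ = arctan(5/504) ≈ 0.57°
|T| = 50 · 1281 / 20782 ≈ 3.082
Gain = 20 log₁₀(3.082) ≈ 9.78 dB
∠T = 52.77° − 104.61° = -51.84°

At s = jω = j411:
zero (s+4): 4 + j411 → |·| = √(4²+411²) = √168937 ≈ 411.02, ∠ = arctan(411/4) ≈ 89.44°
zero (s+200): 200 + j411 → |·| = √(200²+411²) = √208921 ≈ 457.08, ∠ = arctan(411/200) ≈ 64.05°
pole (s+3): 3 + j411 → |·| = √(3²+411²) = √168930 ≈ 411.01, ∠ = arctan(411/3) ≈ 89.58°
pole (s+5): 5 + j411 → |·| = √(5²+411²) = √168946 ≈ 411.03, ∠ = arctan(411/5) ≈ 89.30°
pole (s+504): 504 + j411 → |·| = √(504²+411²) = √422937 ≈ 650.34, ∠ = arctan(411/504) ≈ 39.20°
|T| = 50 · 1.8787e+05 / 1.0987e+08 ≈ 0.085496
Gain = 20 log₁₀(0.085496) ≈ -21.36 dB
∠T = 153.49° − 218.08° = -64.59°

ω = 5: 9.8 dB, -51.8°; ω = 411: -21.4 dB, -64.6°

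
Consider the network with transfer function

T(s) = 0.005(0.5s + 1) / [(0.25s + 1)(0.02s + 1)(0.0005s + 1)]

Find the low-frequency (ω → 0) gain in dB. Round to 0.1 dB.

-46.0 dB

T(0) = 0.005 · 1 / 1 = 0.005
20 log₁₀(0.005) ≈ -46.02 dB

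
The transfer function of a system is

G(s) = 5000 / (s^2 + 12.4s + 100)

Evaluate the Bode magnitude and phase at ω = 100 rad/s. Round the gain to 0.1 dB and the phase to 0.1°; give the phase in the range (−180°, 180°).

-6.0 dB, -172.9°

At s = jω = j100:
quadratic: (j100)² + 12.4·j100 + 100 = -9900 + j1240 → |·| ≈ 9977.4, ∠ ≈ 172.86°
|G| = 5000 / 9977.4 ≈ 0.50113
Gain = 20 log₁₀(0.50113) ≈ -6.00 dB
∠G = 0.00° − 172.86° = -172.86°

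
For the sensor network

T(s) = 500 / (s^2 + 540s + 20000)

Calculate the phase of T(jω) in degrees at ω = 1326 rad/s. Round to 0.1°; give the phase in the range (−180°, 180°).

-157.6°

Substitute s = j1326:
Numerator: 500 = 500 + j0
Denominator: (j1326)^2 + 540(j1326) + 20000 = -1738276 + j716040
|N| = √(500² + 0²) ≈ 500, ∠N ≈ 0.00°
|D| = √(1738276² + 716040²) ≈ 1.88e+06, ∠D ≈ 157.61°
∠T = 0.00° − 157.61° = -157.61°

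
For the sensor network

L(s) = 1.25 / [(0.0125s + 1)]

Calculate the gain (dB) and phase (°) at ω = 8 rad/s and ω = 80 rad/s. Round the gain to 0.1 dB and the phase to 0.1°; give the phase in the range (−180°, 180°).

At ω = 8 rad/s:
pole (1 + j8·0.0125) = 1 + j0.1 → |·| ≈ 1.005, ∠ ≈ 5.71°
|L| = 1.25 · 1 / (1.005) ≈ 1.2438
Gain = 20 log₁₀(1.2438) ≈ 1.90 dB
∠L = (0°) − (5.71°) = -5.71°

At ω = 80 rad/s:
pole (1 + j80·0.0125) = 1 + j1 → |·| ≈ 1.4142, ∠ ≈ 45.00°
|L| = 1.25 · 1 / (1.4142) ≈ 0.88389
Gain = 20 log₁₀(0.88389) ≈ -1.07 dB
∠L = (0°) − (45.00°) = -45.00°

ω = 8: 1.9 dB, -5.7°; ω = 80: -1.1 dB, -45.0°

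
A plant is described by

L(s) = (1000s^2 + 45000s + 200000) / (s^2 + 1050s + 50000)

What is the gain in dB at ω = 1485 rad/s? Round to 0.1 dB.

58.4 dB

Substitute s = j1485:
Numerator: 1000(j1485)^2 + 45000(j1485) + 200000 = -2205025000 + j66825000
Denominator: (j1485)^2 + 1050(j1485) + 50000 = -2155225 + j1559250
|N| = √(2205025000² + 66825000²) ≈ 2.206e+09, ∠N ≈ 178.26°
|D| = √(2155225² + 1559250²) ≈ 2.6601e+06, ∠D ≈ 144.12°
|L| = 2.206e+09 / 2.6601e+06 ≈ 829.29
Gain = 20 log₁₀(829.29) ≈ 58.37 dB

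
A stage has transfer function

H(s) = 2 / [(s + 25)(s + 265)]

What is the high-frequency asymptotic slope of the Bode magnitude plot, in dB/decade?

Each pole contributes −20 dB/decade at high frequency; each zero contributes +20 dB/decade.
Net: 0 zero(s) − 2 pole(s) → -40 dB/decade.

-40 dB/decade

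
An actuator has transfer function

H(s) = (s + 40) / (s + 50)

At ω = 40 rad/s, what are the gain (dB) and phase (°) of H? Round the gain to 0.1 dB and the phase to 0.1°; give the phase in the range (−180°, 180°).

-1.1 dB, 6.3°

Substitute s = j40:
Numerator: (j40) + 40 = 40 + j40
Denominator: (j40) + 50 = 50 + j40
|N| = √(40² + 40²) ≈ 56.569, ∠N ≈ 45.00°
|D| = √(50² + 40²) ≈ 64.031, ∠D ≈ 38.66°
|H| = 56.569 / 64.031 ≈ 0.88346
Gain = 20 log₁₀(0.88346) ≈ -1.08 dB
∠H = 45.00° − 38.66° = 6.34°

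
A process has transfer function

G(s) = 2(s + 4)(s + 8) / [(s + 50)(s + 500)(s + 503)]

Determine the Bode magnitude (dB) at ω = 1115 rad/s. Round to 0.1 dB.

At s = jω = j1115:
zero (s+4): 4 + j1115 → |·| = √(4²+1115²) = √1243241 ≈ 1115, ∠ = arctan(1115/4) ≈ 89.79°
zero (s+8): 8 + j1115 → |·| = √(8²+1115²) = √1243289 ≈ 1115, ∠ = arctan(1115/8) ≈ 89.59°
pole (s+50): 50 + j1115 → |·| = √(50²+1115²) = √1245725 ≈ 1116.1, ∠ = arctan(1115/50) ≈ 87.43°
pole (s+500): 500 + j1115 → |·| = √(500²+1115²) = √1493225 ≈ 1222, ∠ = arctan(1115/500) ≈ 65.85°
pole (s+503): 503 + j1115 → |·| = √(503²+1115²) = √1496234 ≈ 1223.2, ∠ = arctan(1115/503) ≈ 65.72°
|G| = 2 · 1.2432e+06 / 1.6683e+09 ≈ 0.0014904
Gain = 20 log₁₀(0.0014904) ≈ -56.53 dB

-56.5 dB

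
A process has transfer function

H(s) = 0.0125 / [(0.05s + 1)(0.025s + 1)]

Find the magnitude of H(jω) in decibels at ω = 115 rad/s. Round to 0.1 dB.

-63.1 dB

At ω = 115 rad/s:
pole (1 + j115·0.05) = 1 + j5.75 → |·| ≈ 5.8363, ∠ ≈ 80.13°
pole (1 + j115·0.025) = 1 + j2.875 → |·| ≈ 3.0439, ∠ ≈ 70.82°
|H| = 0.0125 · 1 / (5.8363 · 3.0439) ≈ 0.00070363
Gain = 20 log₁₀(0.00070363) ≈ -63.05 dB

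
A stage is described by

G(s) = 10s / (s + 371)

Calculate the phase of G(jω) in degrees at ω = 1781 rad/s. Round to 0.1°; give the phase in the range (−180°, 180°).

At s = jω = j1781:
zero at origin: s = j1781 → |·| = 1781, ∠ = 90.00°
pole (s+371): 371 + j1781 → |·| = √(371²+1781²) = √3309602 ≈ 1819.2, ∠ = arctan(1781/371) ≈ 78.23°
∠G = 90.00° − 78.23° = 11.77°

11.8°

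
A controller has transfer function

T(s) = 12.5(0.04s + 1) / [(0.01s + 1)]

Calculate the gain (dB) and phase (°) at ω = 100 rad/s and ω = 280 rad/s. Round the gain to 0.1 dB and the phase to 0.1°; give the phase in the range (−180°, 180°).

ω = 100: 31.2 dB, 31.0°; ω = 280: 33.5 dB, 14.6°

At ω = 100 rad/s:
zero (1 + j100·0.04) = 1 + j4 → |·| ≈ 4.1231, ∠ ≈ 75.96°
pole (1 + j100·0.01) = 1 + j1 → |·| ≈ 1.4142, ∠ ≈ 45.00°
|T| = 12.5 · 4.1231 / (1.4142) ≈ 36.444
Gain = 20 log₁₀(36.444) ≈ 31.23 dB
∠T = (75.96°) − (45.00°) = 30.96°

At ω = 280 rad/s:
zero (1 + j280·0.04) = 1 + j11.2 → |·| ≈ 11.245, ∠ ≈ 84.90°
pole (1 + j280·0.01) = 1 + j2.8 → |·| ≈ 2.9732, ∠ ≈ 70.35°
|T| = 12.5 · 11.245 / (2.9732) ≈ 47.277
Gain = 20 log₁₀(47.277) ≈ 33.49 dB
∠T = (84.90°) − (70.35°) = 14.55°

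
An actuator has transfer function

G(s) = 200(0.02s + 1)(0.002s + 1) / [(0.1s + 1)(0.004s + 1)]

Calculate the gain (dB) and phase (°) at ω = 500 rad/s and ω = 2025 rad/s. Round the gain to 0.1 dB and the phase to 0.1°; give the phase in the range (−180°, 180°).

At ω = 500 rad/s:
zero (1 + j500·0.02) = 1 + j10 → |·| ≈ 10.05, ∠ ≈ 84.29°
zero (1 + j500·0.002) = 1 + j1 → |·| ≈ 1.4142, ∠ ≈ 45.00°
pole (1 + j500·0.1) = 1 + j50 → |·| ≈ 50.01, ∠ ≈ 88.85°
pole (1 + j500·0.004) = 1 + j2 → |·| ≈ 2.2361, ∠ ≈ 63.43°
|G| = 200 · 10.05 · 1.4142 / (50.01 · 2.2361) ≈ 25.419
Gain = 20 log₁₀(25.419) ≈ 28.10 dB
∠G = (84.29° + 45.00°) − (88.85° + 63.43°) = -22.99°

At ω = 2025 rad/s:
zero (1 + j2025·0.02) = 1 + j40.5 → |·| ≈ 40.512, ∠ ≈ 88.59°
zero (1 + j2025·0.002) = 1 + j4.05 → |·| ≈ 4.1716, ∠ ≈ 76.13°
pole (1 + j2025·0.1) = 1 + j202.5 → |·| ≈ 202.5, ∠ ≈ 89.72°
pole (1 + j2025·0.004) = 1 + j8.1 → |·| ≈ 8.1615, ∠ ≈ 82.96°
|G| = 200 · 40.512 · 4.1716 / (202.5 · 8.1615) ≈ 20.451
Gain = 20 log₁₀(20.451) ≈ 26.21 dB
∠G = (88.59° + 76.13°) − (89.72° + 82.96°) = -7.96°

ω = 500: 28.1 dB, -23.0°; ω = 2025: 26.2 dB, -8.0°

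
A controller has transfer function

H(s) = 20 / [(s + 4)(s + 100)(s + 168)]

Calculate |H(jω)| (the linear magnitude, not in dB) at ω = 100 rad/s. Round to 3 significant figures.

At s = jω = j100:
pole (s+4): 4 + j100 → |·| = √(4²+100²) = √10016 ≈ 100.08, ∠ = arctan(100/4) ≈ 87.71°
pole (s+100): 100 + j100 → |·| = √(100²+100²) = √20000 ≈ 141.42, ∠ = arctan(100/100) ≈ 45.00°
pole (s+168): 168 + j100 → |·| = √(168²+100²) = √38224 ≈ 195.51, ∠ = arctan(100/168) ≈ 30.76°
|H| = 20 / 2.7671e+06 ≈ 7.2278e-06

7.23e-06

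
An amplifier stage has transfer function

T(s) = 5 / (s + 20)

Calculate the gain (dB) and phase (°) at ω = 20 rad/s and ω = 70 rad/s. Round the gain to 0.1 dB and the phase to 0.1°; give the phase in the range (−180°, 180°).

At s = jω = j20:
pole (s+20): 20 + j20 → |·| = √(20²+20²) = √800 ≈ 28.284, ∠ = arctan(20/20) ≈ 45.00°
|T| = 5 / 28.284 ≈ 0.17678
Gain = 20 log₁₀(0.17678) ≈ -15.05 dB
∠T = 0.00° − 45.00° = -45.00°

At s = jω = j70:
pole (s+20): 20 + j70 → |·| = √(20²+70²) = √5300 ≈ 72.801, ∠ = arctan(70/20) ≈ 74.05°
|T| = 5 / 72.801 ≈ 0.06868
Gain = 20 log₁₀(0.06868) ≈ -23.26 dB
∠T = 0.00° − 74.05° = -74.05°

ω = 20: -15.1 dB, -45.0°; ω = 70: -23.3 dB, -74.1°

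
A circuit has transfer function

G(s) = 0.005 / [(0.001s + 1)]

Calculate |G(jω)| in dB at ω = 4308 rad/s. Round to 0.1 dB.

At ω = 4308 rad/s:
pole (1 + j4308·0.001) = 1 + j4.308 → |·| ≈ 4.4225, ∠ ≈ 76.93°
|G| = 0.005 · 1 / (4.4225) ≈ 0.0011306
Gain = 20 log₁₀(0.0011306) ≈ -58.93 dB

-58.9 dB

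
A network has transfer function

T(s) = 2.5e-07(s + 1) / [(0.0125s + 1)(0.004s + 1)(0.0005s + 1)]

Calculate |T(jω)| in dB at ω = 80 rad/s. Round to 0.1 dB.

-97.4 dB

At ω = 80 rad/s:
zero (1 + j80·1) = 1 + j80 → |·| ≈ 80.006, ∠ ≈ 89.28°
pole (1 + j80·0.0125) = 1 + j1 → |·| ≈ 1.4142, ∠ ≈ 45.00°
pole (1 + j80·0.004) = 1 + j0.32 → |·| ≈ 1.05, ∠ ≈ 17.74°
pole (1 + j80·0.0005) = 1 + j0.04 → |·| ≈ 1.0008, ∠ ≈ 2.29°
|T| = 2.5e-07 · 80.006 / (1.4142 · 1.05 · 1.0008) ≈ 1.3459e-05
Gain = 20 log₁₀(1.3459e-05) ≈ -97.42 dB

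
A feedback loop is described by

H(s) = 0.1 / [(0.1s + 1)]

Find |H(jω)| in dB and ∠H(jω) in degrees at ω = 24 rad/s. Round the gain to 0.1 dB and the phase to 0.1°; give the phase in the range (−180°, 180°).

At ω = 24 rad/s:
pole (1 + j24·0.1) = 1 + j2.4 → |·| ≈ 2.6, ∠ ≈ 67.38°
|H| = 0.1 · 1 / (2.6) ≈ 0.038462
Gain = 20 log₁₀(0.038462) ≈ -28.30 dB
∠H = (0°) − (67.38°) = -67.38°

-28.3 dB, -67.4°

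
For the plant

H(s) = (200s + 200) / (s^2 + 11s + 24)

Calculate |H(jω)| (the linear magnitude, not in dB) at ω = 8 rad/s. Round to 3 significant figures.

Substitute s = j8:
Numerator: 200(j8) + 200 = 200 + j1600
Denominator: (j8)^2 + 11(j8) + 24 = -40 + j88
|N| = √(200² + 1600²) ≈ 1612.5, ∠N ≈ 82.87°
|D| = √(40² + 88²) ≈ 96.664, ∠D ≈ 114.44°
|H| = 1612.5 / 96.664 ≈ 16.681

16.7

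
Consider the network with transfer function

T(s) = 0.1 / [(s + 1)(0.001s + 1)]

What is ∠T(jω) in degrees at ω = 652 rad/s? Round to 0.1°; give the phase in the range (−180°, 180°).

At ω = 652 rad/s:
pole (1 + j652·1) = 1 + j652 → |·| ≈ 652, ∠ ≈ 89.91°
pole (1 + j652·0.001) = 1 + j0.652 → |·| ≈ 1.1938, ∠ ≈ 33.10°
∠T = (0°) − (89.91° + 33.10°) = -123.01°

-123.0°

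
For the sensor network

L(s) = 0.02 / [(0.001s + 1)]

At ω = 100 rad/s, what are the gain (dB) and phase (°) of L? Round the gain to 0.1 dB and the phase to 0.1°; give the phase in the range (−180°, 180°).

At ω = 100 rad/s:
pole (1 + j100·0.001) = 1 + j0.1 → |·| ≈ 1.005, ∠ ≈ 5.71°
|L| = 0.02 · 1 / (1.005) ≈ 0.0199
Gain = 20 log₁₀(0.0199) ≈ -34.02 dB
∠L = (0°) − (5.71°) = -5.71°

-34.0 dB, -5.7°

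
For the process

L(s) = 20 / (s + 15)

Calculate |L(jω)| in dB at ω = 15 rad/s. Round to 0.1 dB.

-0.5 dB

Substitute s = j15:
Numerator: 20 = 20 + j0
Denominator: (j15) + 15 = 15 + j15
|N| = √(20² + 0²) ≈ 20, ∠N ≈ 0.00°
|D| = √(15² + 15²) ≈ 21.213, ∠D ≈ 45.00°
|L| = 20 / 21.213 ≈ 0.94282
Gain = 20 log₁₀(0.94282) ≈ -0.51 dB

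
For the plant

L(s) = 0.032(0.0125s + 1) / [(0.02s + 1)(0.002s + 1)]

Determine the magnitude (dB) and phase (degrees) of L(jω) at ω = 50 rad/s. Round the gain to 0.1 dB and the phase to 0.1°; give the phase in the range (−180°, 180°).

At ω = 50 rad/s:
zero (1 + j50·0.0125) = 1 + j0.625 → |·| ≈ 1.1792, ∠ ≈ 32.01°
pole (1 + j50·0.02) = 1 + j1 → |·| ≈ 1.4142, ∠ ≈ 45.00°
pole (1 + j50·0.002) = 1 + j0.1 → |·| ≈ 1.005, ∠ ≈ 5.71°
|L| = 0.032 · 1.1792 / (1.4142 · 1.005) ≈ 0.02655
Gain = 20 log₁₀(0.02655) ≈ -31.52 dB
∠L = (32.01°) − (45.00° + 5.71°) = -18.70°

-31.5 dB, -18.7°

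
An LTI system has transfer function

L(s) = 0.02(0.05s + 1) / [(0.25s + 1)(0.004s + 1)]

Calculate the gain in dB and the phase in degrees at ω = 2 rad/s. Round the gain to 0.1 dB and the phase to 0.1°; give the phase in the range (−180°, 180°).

At ω = 2 rad/s:
zero (1 + j2·0.05) = 1 + j0.1 → |·| ≈ 1.005, ∠ ≈ 5.71°
pole (1 + j2·0.25) = 1 + j0.5 → |·| ≈ 1.118, ∠ ≈ 26.57°
pole (1 + j2·0.004) = 1 + j0.008 → |·| ≈ 1, ∠ ≈ 0.46°
|L| = 0.02 · 1.005 / (1.118 · 1) ≈ 0.017979
Gain = 20 log₁₀(0.017979) ≈ -34.90 dB
∠L = (5.71°) − (26.57° + 0.46°) = -21.32°

-34.9 dB, -21.3°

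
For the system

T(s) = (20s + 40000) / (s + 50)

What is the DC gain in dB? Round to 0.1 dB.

T(0) = 40000 / 50 = 800
20 log₁₀(800) ≈ 58.06 dB

58.1 dB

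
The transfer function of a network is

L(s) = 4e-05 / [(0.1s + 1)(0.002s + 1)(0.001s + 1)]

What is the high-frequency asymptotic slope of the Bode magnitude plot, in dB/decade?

-60 dB/decade

Each pole contributes −20 dB/decade at high frequency; each zero contributes +20 dB/decade.
Net: 0 zero(s) − 3 pole(s) → -60 dB/decade.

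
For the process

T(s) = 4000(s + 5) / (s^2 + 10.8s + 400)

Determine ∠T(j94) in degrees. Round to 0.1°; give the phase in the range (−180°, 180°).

At s = jω = j94:
zero (s+5): 5 + j94 → |·| = √(5²+94²) = √8861 ≈ 94.133, ∠ = arctan(94/5) ≈ 86.96°
quadratic: (j94)² + 10.8·j94 + 400 = -8436 + j1015.2 → |·| ≈ 8496.9, ∠ ≈ 173.14°
∠T = 86.96° − 173.14° = -86.18°

-86.2°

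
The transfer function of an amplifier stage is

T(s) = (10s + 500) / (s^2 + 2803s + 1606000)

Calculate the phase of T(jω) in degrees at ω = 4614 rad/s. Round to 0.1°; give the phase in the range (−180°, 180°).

-57.3°

Substitute s = j4614:
Numerator: 10(j4614) + 500 = 500 + j46140
Denominator: (j4614)^2 + 2803(j4614) + 1606000 = -19682996 + j12933042
|N| = √(500² + 46140²) ≈ 46143, ∠N ≈ 89.38°
|D| = √(19682996² + 12933042²) ≈ 2.3552e+07, ∠D ≈ 146.69°
∠T = 89.38° − 146.69° = -57.31°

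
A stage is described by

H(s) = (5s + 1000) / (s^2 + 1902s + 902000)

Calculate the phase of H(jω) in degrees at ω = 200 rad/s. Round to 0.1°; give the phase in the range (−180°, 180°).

21.2°

Substitute s = j200:
Numerator: 5(j200) + 1000 = 1000 + j1000
Denominator: (j200)^2 + 1902(j200) + 902000 = 862000 + j380400
|N| = √(1000² + 1000²) ≈ 1414.2, ∠N ≈ 45.00°
|D| = √(862000² + 380400²) ≈ 9.422e+05, ∠D ≈ 23.81°
∠H = 45.00° − 23.81° = 21.19°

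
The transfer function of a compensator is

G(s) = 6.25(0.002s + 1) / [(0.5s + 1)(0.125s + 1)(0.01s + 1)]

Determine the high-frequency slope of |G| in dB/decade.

-40 dB/decade

Each pole contributes −20 dB/decade at high frequency; each zero contributes +20 dB/decade.
Net: 1 zero(s) − 3 pole(s) → -40 dB/decade.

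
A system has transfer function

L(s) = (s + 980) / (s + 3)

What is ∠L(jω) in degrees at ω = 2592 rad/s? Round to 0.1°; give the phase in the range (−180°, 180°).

-20.6°

Substitute s = j2592:
Numerator: (j2592) + 980 = 980 + j2592
Denominator: (j2592) + 3 = 3 + j2592
|N| = √(980² + 2592²) ≈ 2771.1, ∠N ≈ 69.29°
|D| = √(3² + 2592²) ≈ 2592, ∠D ≈ 89.93°
∠L = 69.29° − 89.93° = -20.64°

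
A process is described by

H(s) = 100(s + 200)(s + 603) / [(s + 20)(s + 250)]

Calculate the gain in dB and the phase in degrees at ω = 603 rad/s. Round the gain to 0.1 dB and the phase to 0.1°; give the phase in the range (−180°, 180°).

42.8 dB, -38.9°

At s = jω = j603:
zero (s+200): 200 + j603 → |·| = √(200²+603²) = √403609 ≈ 635.3, ∠ = arctan(603/200) ≈ 71.65°
zero (s+603): 603 + j603 → |·| = √(603²+603²) = √727218 ≈ 852.77, ∠ = arctan(603/603) ≈ 45.00°
pole (s+20): 20 + j603 → |·| = √(20²+603²) = √364009 ≈ 603.33, ∠ = arctan(603/20) ≈ 88.10°
pole (s+250): 250 + j603 → |·| = √(250²+603²) = √426109 ≈ 652.77, ∠ = arctan(603/250) ≈ 67.48°
|H| = 100 · 5.4176e+05 / 3.9384e+05 ≈ 137.56
Gain = 20 log₁₀(137.56) ≈ 42.77 dB
∠H = 116.65° − 155.58° = -38.93°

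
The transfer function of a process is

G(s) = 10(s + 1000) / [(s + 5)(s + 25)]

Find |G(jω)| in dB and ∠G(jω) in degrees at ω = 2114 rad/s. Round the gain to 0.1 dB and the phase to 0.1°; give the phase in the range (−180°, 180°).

At s = jω = j2114:
zero (s+1000): 1000 + j2114 → |·| = √(1000²+2114²) = √5468996 ≈ 2338.6, ∠ = arctan(2114/1000) ≈ 64.68°
pole (s+5): 5 + j2114 → |·| = √(5²+2114²) = √4469021 ≈ 2114, ∠ = arctan(2114/5) ≈ 89.86°
pole (s+25): 25 + j2114 → |·| = √(25²+2114²) = √4469621 ≈ 2114.1, ∠ = arctan(2114/25) ≈ 89.32°
|G| = 10 · 2338.6 / 4.4692e+06 ≈ 0.0052327
Gain = 20 log₁₀(0.0052327) ≈ -45.63 dB
∠G = 64.68° − 179.18° = -114.50°

-45.6 dB, -114.5°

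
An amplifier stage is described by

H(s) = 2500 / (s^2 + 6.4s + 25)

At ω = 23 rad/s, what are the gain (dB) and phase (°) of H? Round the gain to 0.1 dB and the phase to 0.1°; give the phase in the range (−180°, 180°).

13.6 dB, -163.7°

At s = jω = j23:
quadratic: (j23)² + 6.4·j23 + 25 = -504 + j147.2 → |·| ≈ 525.06, ∠ ≈ 163.72°
|H| = 2500 / 525.06 ≈ 4.7614
Gain = 20 log₁₀(4.7614) ≈ 13.55 dB
∠H = 0.00° − 163.72° = -163.72°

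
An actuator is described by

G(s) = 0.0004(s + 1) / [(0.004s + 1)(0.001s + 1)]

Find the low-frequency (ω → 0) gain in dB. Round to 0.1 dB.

G(0) = 0.0004 · 1 / 1 = 0.0004
20 log₁₀(0.0004) ≈ -67.96 dB

-68.0 dB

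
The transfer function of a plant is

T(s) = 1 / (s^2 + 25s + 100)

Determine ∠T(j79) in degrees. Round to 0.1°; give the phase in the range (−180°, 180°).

Substitute s = j79:
Numerator: 1 = 1 + j0
Denominator: (j79)^2 + 25(j79) + 100 = -6141 + j1975
|N| = √(1² + 0²) ≈ 1, ∠N ≈ 0.00°
|D| = √(6141² + 1975²) ≈ 6450.8, ∠D ≈ 162.17°
∠T = 0.00° − 162.17° = -162.17°

-162.2°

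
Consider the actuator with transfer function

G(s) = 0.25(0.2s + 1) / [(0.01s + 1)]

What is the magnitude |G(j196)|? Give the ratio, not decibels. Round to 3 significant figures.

At ω = 196 rad/s:
zero (1 + j196·0.2) = 1 + j39.2 → |·| ≈ 39.213, ∠ ≈ 88.54°
pole (1 + j196·0.01) = 1 + j1.96 → |·| ≈ 2.2004, ∠ ≈ 62.97°
|G| = 0.25 · 39.213 / (2.2004) ≈ 4.4552

4.46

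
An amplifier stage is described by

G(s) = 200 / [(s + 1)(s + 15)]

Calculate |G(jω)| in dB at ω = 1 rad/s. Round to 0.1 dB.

At s = jω = j1:
pole (s+1): 1 + j1 → |·| = √(1²+1²) = √2 ≈ 1.4142, ∠ = arctan(1/1) ≈ 45.00°
pole (s+15): 15 + j1 → |·| = √(15²+1²) = √226 ≈ 15.033, ∠ = arctan(1/15) ≈ 3.81°
|G| = 200 / 21.26 ≈ 9.4073
Gain = 20 log₁₀(9.4073) ≈ 19.47 dB

19.5 dB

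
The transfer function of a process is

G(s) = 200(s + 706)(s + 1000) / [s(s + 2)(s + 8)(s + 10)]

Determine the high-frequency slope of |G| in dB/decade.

-40 dB/decade

Each pole contributes −20 dB/decade at high frequency; each zero contributes +20 dB/decade.
Net: 2 zero(s) − 4 pole(s) → -40 dB/decade.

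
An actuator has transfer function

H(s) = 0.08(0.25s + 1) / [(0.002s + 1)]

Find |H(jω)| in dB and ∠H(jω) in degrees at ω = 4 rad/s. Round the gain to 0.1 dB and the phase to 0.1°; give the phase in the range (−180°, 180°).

At ω = 4 rad/s:
zero (1 + j4·0.25) = 1 + j1 → |·| ≈ 1.4142, ∠ ≈ 45.00°
pole (1 + j4·0.002) = 1 + j0.008 → |·| ≈ 1, ∠ ≈ 0.46°
|H| = 0.08 · 1.4142 / (1) ≈ 0.11314
Gain = 20 log₁₀(0.11314) ≈ -18.93 dB
∠H = (45.00°) − (0.46°) = 44.54°

-18.9 dB, 44.5°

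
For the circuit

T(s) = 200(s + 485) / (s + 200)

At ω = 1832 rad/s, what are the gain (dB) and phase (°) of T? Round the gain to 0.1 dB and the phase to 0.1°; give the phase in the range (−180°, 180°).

At s = jω = j1832:
zero (s+485): 485 + j1832 → |·| = √(485²+1832²) = √3591449 ≈ 1895.1, ∠ = arctan(1832/485) ≈ 75.17°
pole (s+200): 200 + j1832 → |·| = √(200²+1832²) = √3396224 ≈ 1842.9, ∠ = arctan(1832/200) ≈ 83.77°
|T| = 200 · 1895.1 / 1842.9 ≈ 205.66
Gain = 20 log₁₀(205.66) ≈ 46.26 dB
∠T = 75.17° − 83.77° = -8.60°

46.3 dB, -8.6°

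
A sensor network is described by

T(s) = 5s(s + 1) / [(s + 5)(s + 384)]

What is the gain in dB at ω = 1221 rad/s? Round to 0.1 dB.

13.6 dB

At s = jω = j1221:
zero (s+1): 1 + j1221 → |·| = √(1²+1221²) = √1490842 ≈ 1221, ∠ = arctan(1221/1) ≈ 89.95°
zero at origin: s = j1221 → |·| = 1221, ∠ = 90.00°
pole (s+5): 5 + j1221 → |·| = √(5²+1221²) = √1490866 ≈ 1221, ∠ = arctan(1221/5) ≈ 89.77°
pole (s+384): 384 + j1221 → |·| = √(384²+1221²) = √1638297 ≈ 1280, ∠ = arctan(1221/384) ≈ 72.54°
|T| = 5 · 1.4908e+06 / 1.5629e+06 ≈ 4.7693
Gain = 20 log₁₀(4.7693) ≈ 13.57 dB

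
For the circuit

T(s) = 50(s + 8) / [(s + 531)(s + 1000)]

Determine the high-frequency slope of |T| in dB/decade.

-20 dB/decade

Each pole contributes −20 dB/decade at high frequency; each zero contributes +20 dB/decade.
Net: 1 zero(s) − 2 pole(s) → -20 dB/decade.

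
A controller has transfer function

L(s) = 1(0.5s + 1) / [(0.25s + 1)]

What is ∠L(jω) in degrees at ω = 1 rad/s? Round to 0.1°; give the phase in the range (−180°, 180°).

12.5°

At ω = 1 rad/s:
zero (1 + j1·0.5) = 1 + j0.5 → |·| ≈ 1.118, ∠ ≈ 26.57°
pole (1 + j1·0.25) = 1 + j0.25 → |·| ≈ 1.0308, ∠ ≈ 14.04°
∠L = (26.57°) − (14.04°) = 12.53°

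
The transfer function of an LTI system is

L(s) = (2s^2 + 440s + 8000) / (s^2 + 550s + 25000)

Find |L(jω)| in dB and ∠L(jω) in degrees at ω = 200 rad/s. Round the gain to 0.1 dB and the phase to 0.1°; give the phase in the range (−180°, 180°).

0.2 dB, 31.5°

Substitute s = j200:
Numerator: 2(j200)^2 + 440(j200) + 8000 = -72000 + j88000
Denominator: (j200)^2 + 550(j200) + 25000 = -15000 + j110000
|N| = √(72000² + 88000²) ≈ 1.137e+05, ∠N ≈ 129.29°
|D| = √(15000² + 110000²) ≈ 1.1102e+05, ∠D ≈ 97.77°
|L| = 1.137e+05 / 1.1102e+05 ≈ 1.0241
Gain = 20 log₁₀(1.0241) ≈ 0.21 dB
∠L = 129.29° − 97.77° = 31.52°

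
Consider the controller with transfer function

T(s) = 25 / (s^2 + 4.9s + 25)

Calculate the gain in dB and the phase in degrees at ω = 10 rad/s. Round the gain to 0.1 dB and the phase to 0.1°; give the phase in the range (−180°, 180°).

-11.1 dB, -146.8°

At s = jω = j10:
quadratic: (j10)² + 4.9·j10 + 25 = -75 + j49 → |·| ≈ 89.588, ∠ ≈ 146.84°
|T| = 25 / 89.588 ≈ 0.27906
Gain = 20 log₁₀(0.27906) ≈ -11.09 dB
∠T = 0.00° − 146.84° = -146.84°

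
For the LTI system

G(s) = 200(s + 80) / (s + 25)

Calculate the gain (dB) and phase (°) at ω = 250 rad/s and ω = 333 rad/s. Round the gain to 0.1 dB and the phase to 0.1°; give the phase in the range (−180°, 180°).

At s = jω = j250:
zero (s+80): 80 + j250 → |·| = √(80²+250²) = √68900 ≈ 262.49, ∠ = arctan(250/80) ≈ 72.26°
pole (s+25): 25 + j250 → |·| = √(25²+250²) = √63125 ≈ 251.25, ∠ = arctan(250/25) ≈ 84.29°
|G| = 200 · 262.49 / 251.25 ≈ 208.95
Gain = 20 log₁₀(208.95) ≈ 46.40 dB
∠G = 72.26° − 84.29° = -12.03°

At s = jω = j333:
zero (s+80): 80 + j333 → |·| = √(80²+333²) = √117289 ≈ 342.47, ∠ = arctan(333/80) ≈ 76.49°
pole (s+25): 25 + j333 → |·| = √(25²+333²) = √111514 ≈ 333.94, ∠ = arctan(333/25) ≈ 85.71°
|G| = 200 · 342.47 / 333.94 ≈ 205.11
Gain = 20 log₁₀(205.11) ≈ 46.24 dB
∠G = 76.49° − 85.71° = -9.22°

ω = 250: 46.4 dB, -12.0°; ω = 333: 46.2 dB, -9.2°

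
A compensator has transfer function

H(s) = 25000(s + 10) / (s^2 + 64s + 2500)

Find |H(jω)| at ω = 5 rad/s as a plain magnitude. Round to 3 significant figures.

At s = jω = j5:
zero (s+10): 10 + j5 → |·| = √(10²+5²) = √125 ≈ 11.18, ∠ = arctan(5/10) ≈ 26.57°
quadratic: (j5)² + 64·j5 + 2500 = 2475 + j320 → |·| ≈ 2495.6, ∠ ≈ 7.37°
|H| = 25000 · 11.18 / 2495.6 ≈ 112

112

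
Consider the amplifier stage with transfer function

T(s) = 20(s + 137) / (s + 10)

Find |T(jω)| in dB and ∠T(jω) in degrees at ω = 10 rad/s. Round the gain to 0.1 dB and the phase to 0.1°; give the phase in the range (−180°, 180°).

45.8 dB, -40.8°

At s = jω = j10:
zero (s+137): 137 + j10 → |·| = √(137²+10²) = √18869 ≈ 137.36, ∠ = arctan(10/137) ≈ 4.17°
pole (s+10): 10 + j10 → |·| = √(10²+10²) = √200 ≈ 14.142, ∠ = arctan(10/10) ≈ 45.00°
|T| = 20 · 137.36 / 14.142 ≈ 194.26
Gain = 20 log₁₀(194.26) ≈ 45.77 dB
∠T = 4.17° − 45.00° = -40.83°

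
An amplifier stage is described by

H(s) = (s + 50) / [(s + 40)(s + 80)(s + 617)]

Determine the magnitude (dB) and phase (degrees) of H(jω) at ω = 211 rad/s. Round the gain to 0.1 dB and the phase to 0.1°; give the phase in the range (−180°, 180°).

At s = jω = j211:
zero (s+50): 50 + j211 → |·| = √(50²+211²) = √47021 ≈ 216.84, ∠ = arctan(211/50) ≈ 76.67°
pole (s+40): 40 + j211 → |·| = √(40²+211²) = √46121 ≈ 214.76, ∠ = arctan(211/40) ≈ 79.27°
pole (s+80): 80 + j211 → |·| = √(80²+211²) = √50921 ≈ 225.66, ∠ = arctan(211/80) ≈ 69.24°
pole (s+617): 617 + j211 → |·| = √(617²+211²) = √425210 ≈ 652.08, ∠ = arctan(211/617) ≈ 18.88°
|H| = 1 · 216.84 / 3.1602e+07 ≈ 6.8616e-06
Gain = 20 log₁₀(6.8616e-06) ≈ -103.27 dB
∠H = 76.67° − 167.39° = -90.72°

-103.3 dB, -90.7°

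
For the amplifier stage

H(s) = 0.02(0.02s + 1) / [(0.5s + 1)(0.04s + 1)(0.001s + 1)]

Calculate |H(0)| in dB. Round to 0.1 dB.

H(0) = 0.02 · 1 / 1 = 0.02
20 log₁₀(0.02) ≈ -33.98 dB

-34.0 dB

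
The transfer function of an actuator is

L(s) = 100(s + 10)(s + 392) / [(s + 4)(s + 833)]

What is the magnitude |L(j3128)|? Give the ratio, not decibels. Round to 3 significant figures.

At s = jω = j3128:
zero (s+10): 10 + j3128 → |·| = √(10²+3128²) = √9784484 ≈ 3128, ∠ = arctan(3128/10) ≈ 89.82°
zero (s+392): 392 + j3128 → |·| = √(392²+3128²) = √9938048 ≈ 3152.5, ∠ = arctan(3128/392) ≈ 82.86°
pole (s+4): 4 + j3128 → |·| = √(4²+3128²) = √9784400 ≈ 3128, ∠ = arctan(3128/4) ≈ 89.93°
pole (s+833): 833 + j3128 → |·| = √(833²+3128²) = √10478273 ≈ 3237, ∠ = arctan(3128/833) ≈ 75.09°
|L| = 100 · 9.861e+06 / 1.0125e+07 ≈ 97.393

97.4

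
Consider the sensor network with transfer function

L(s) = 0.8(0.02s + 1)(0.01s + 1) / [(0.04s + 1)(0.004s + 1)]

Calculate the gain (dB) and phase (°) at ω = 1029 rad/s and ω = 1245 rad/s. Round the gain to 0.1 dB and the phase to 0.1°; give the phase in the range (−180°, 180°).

At ω = 1029 rad/s:
zero (1 + j1029·0.02) = 1 + j20.58 → |·| ≈ 20.604, ∠ ≈ 87.22°
zero (1 + j1029·0.01) = 1 + j10.29 → |·| ≈ 10.338, ∠ ≈ 84.45°
pole (1 + j1029·0.04) = 1 + j41.16 → |·| ≈ 41.172, ∠ ≈ 88.61°
pole (1 + j1029·0.004) = 1 + j4.116 → |·| ≈ 4.2357, ∠ ≈ 76.34°
|L| = 0.8 · 20.604 · 10.338 / (41.172 · 4.2357) ≈ 0.97713
Gain = 20 log₁₀(0.97713) ≈ -0.20 dB
∠L = (87.22° + 84.45°) − (88.61° + 76.34°) = 6.72°

At ω = 1245 rad/s:
zero (1 + j1245·0.02) = 1 + j24.9 → |·| ≈ 24.92, ∠ ≈ 87.70°
zero (1 + j1245·0.01) = 1 + j12.45 → |·| ≈ 12.49, ∠ ≈ 85.41°
pole (1 + j1245·0.04) = 1 + j49.8 → |·| ≈ 49.81, ∠ ≈ 88.85°
pole (1 + j1245·0.004) = 1 + j4.98 → |·| ≈ 5.0794, ∠ ≈ 78.65°
|L| = 0.8 · 24.92 · 12.49 / (49.81 · 5.0794) ≈ 0.98417
Gain = 20 log₁₀(0.98417) ≈ -0.14 dB
∠L = (87.70° + 85.41°) − (88.85° + 78.65°) = 5.61°

ω = 1029: -0.2 dB, 6.7°; ω = 1245: -0.1 dB, 5.6°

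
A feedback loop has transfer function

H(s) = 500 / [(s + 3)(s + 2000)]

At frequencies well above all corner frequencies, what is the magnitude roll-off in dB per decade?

Each pole contributes −20 dB/decade at high frequency; each zero contributes +20 dB/decade.
Net: 0 zero(s) − 2 pole(s) → -40 dB/decade.

-40 dB/decade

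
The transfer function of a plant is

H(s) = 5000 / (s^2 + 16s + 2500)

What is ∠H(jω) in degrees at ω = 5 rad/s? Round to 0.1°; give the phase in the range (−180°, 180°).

At s = jω = j5:
quadratic: (j5)² + 16·j5 + 2500 = 2475 + j80 → |·| ≈ 2476.3, ∠ ≈ 1.85°
∠H = 0.00° − 1.85° = -1.85°

-1.9°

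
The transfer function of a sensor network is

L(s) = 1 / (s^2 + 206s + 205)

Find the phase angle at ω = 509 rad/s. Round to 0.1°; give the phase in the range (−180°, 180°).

-158.0°

Substitute s = j509:
Numerator: 1 = 1 + j0
Denominator: (j509)^2 + 206(j509) + 205 = -258876 + j104854
|N| = √(1² + 0²) ≈ 1, ∠N ≈ 0.00°
|D| = √(258876² + 104854²) ≈ 2.793e+05, ∠D ≈ 157.95°
∠L = 0.00° − 157.95° = -157.95°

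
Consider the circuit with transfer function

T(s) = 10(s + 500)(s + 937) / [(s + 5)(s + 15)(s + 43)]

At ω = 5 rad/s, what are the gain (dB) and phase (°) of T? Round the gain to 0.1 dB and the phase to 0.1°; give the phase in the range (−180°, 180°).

At s = jω = j5:
zero (s+500): 500 + j5 → |·| = √(500²+5²) = √250025 ≈ 500.02, ∠ = arctan(5/500) ≈ 0.57°
zero (s+937): 937 + j5 → |·| = √(937²+5²) = √877994 ≈ 937.01, ∠ = arctan(5/937) ≈ 0.31°
pole (s+5): 5 + j5 → |·| = √(5²+5²) = √50 ≈ 7.0711, ∠ = arctan(5/5) ≈ 45.00°
pole (s+15): 15 + j5 → |·| = √(15²+5²) = √250 ≈ 15.811, ∠ = arctan(5/15) ≈ 18.43°
pole (s+43): 43 + j5 → |·| = √(43²+5²) = √1874 ≈ 43.29, ∠ = arctan(5/43) ≈ 6.63°
|T| = 10 · 4.6852e+05 / 4839.9 ≈ 968.04
Gain = 20 log₁₀(968.04) ≈ 59.72 dB
∠T = 0.88° − 70.06° = -69.18°

59.7 dB, -69.2°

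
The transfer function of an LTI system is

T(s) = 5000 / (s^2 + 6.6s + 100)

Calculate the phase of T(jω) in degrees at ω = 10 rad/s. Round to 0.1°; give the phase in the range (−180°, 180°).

At s = jω = j10:
quadratic: (j10)² + 6.6·j10 + 100 = 0 + j66 → |·| ≈ 66, ∠ ≈ 90.00°
∠T = 0.00° − 90.00° = -90.00°

-90.0°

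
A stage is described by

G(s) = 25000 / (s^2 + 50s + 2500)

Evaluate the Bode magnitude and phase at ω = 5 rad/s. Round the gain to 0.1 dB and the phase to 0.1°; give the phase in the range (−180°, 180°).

At s = jω = j5:
quadratic: (j5)² + 50·j5 + 2500 = 2475 + j250 → |·| ≈ 2487.6, ∠ ≈ 5.77°
|G| = 25000 / 2487.6 ≈ 10.05
Gain = 20 log₁₀(10.05) ≈ 20.04 dB
∠G = 0.00° − 5.77° = -5.77°

20.0 dB, -5.8°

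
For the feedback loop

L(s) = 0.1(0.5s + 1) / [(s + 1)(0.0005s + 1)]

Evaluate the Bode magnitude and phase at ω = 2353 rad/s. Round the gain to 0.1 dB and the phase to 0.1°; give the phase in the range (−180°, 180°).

-29.8 dB, -49.7°

At ω = 2353 rad/s:
zero (1 + j2353·0.5) = 1 + j1176.5 → |·| ≈ 1176.5, ∠ ≈ 89.95°
pole (1 + j2353·1) = 1 + j2353 → |·| ≈ 2353, ∠ ≈ 89.98°
pole (1 + j2353·0.0005) = 1 + j1.1765 → |·| ≈ 1.5441, ∠ ≈ 49.64°
|L| = 0.1 · 1176.5 / (2353 · 1.5441) ≈ 0.032381
Gain = 20 log₁₀(0.032381) ≈ -29.79 dB
∠L = (89.95°) − (89.98° + 49.64°) = -49.67°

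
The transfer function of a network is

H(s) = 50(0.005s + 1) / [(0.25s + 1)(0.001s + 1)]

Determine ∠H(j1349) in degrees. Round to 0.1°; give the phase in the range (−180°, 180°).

At ω = 1349 rad/s:
zero (1 + j1349·0.005) = 1 + j6.745 → |·| ≈ 6.8187, ∠ ≈ 81.57°
pole (1 + j1349·0.25) = 1 + j337.25 → |·| ≈ 337.25, ∠ ≈ 89.83°
pole (1 + j1349·0.001) = 1 + j1.349 → |·| ≈ 1.6792, ∠ ≈ 53.45°
∠H = (81.57°) − (89.83° + 53.45°) = -61.71°

-61.7°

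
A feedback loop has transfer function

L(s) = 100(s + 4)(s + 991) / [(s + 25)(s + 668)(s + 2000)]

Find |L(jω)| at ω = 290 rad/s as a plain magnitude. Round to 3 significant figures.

At s = jω = j290:
zero (s+4): 4 + j290 → |·| = √(4²+290²) = √84116 ≈ 290.03, ∠ = arctan(290/4) ≈ 89.21°
zero (s+991): 991 + j290 → |·| = √(991²+290²) = √1066181 ≈ 1032.6, ∠ = arctan(290/991) ≈ 16.31°
pole (s+25): 25 + j290 → |·| = √(25²+290²) = √84725 ≈ 291.08, ∠ = arctan(290/25) ≈ 85.07°
pole (s+668): 668 + j290 → |·| = √(668²+290²) = √530324 ≈ 728.23, ∠ = arctan(290/668) ≈ 23.47°
pole (s+2000): 2000 + j290 → |·| = √(2000²+290²) = √4084100 ≈ 2020.9, ∠ = arctan(290/2000) ≈ 8.25°
|L| = 100 · 2.9948e+05 / 4.2838e+08 ≈ 0.06991

0.0699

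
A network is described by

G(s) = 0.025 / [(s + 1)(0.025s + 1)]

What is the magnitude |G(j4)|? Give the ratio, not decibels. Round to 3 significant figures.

0.00603

At ω = 4 rad/s:
pole (1 + j4·1) = 1 + j4 → |·| ≈ 4.1231, ∠ ≈ 75.96°
pole (1 + j4·0.025) = 1 + j0.1 → |·| ≈ 1.005, ∠ ≈ 5.71°
|G| = 0.025 · 1 / (4.1231 · 1.005) ≈ 0.0060332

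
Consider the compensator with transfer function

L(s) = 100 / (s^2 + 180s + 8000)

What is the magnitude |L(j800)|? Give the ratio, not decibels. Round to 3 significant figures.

0.000154

Substitute s = j800:
Numerator: 100 = 100 + j0
Denominator: (j800)^2 + 180(j800) + 8000 = -632000 + j144000
|N| = √(100² + 0²) ≈ 100, ∠N ≈ 0.00°
|D| = √(632000² + 144000²) ≈ 6.482e+05, ∠D ≈ 167.16°
|L| = 100 / 6.482e+05 ≈ 0.00015427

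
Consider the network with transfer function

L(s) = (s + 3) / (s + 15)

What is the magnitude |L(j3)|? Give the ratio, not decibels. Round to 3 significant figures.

0.277

At s = jω = j3:
zero (s+3): 3 + j3 → |·| = √(3²+3²) = √18 ≈ 4.2426, ∠ = arctan(3/3) ≈ 45.00°
pole (s+15): 15 + j3 → |·| = √(15²+3²) = √234 ≈ 15.297, ∠ = arctan(3/15) ≈ 11.31°
|L| = 1 · 4.2426 / 15.297 ≈ 0.27735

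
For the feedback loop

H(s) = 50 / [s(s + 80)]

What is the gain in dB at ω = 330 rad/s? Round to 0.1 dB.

At s = jω = j330:
pole (s+80): 80 + j330 → |·| = √(80²+330²) = √115300 ≈ 339.56, ∠ = arctan(330/80) ≈ 76.37°
pole at origin: |s| = 330, ∠ = 90.00° (in denominator)
|H| = 50 / 1.1205e+05 ≈ 0.00044623
Gain = 20 log₁₀(0.00044623) ≈ -67.01 dB

-67.0 dB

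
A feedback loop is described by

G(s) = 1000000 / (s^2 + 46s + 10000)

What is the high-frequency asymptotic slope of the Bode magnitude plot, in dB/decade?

Each pole contributes −20 dB/decade at high frequency; each zero contributes +20 dB/decade.
Net: 0 zero(s) − 2 pole(s) → -40 dB/decade.

-40 dB/decade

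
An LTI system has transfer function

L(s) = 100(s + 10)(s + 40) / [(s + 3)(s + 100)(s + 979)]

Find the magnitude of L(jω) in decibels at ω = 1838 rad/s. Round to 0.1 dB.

At s = jω = j1838:
zero (s+10): 10 + j1838 → |·| = √(10²+1838²) = √3378344 ≈ 1838, ∠ = arctan(1838/10) ≈ 89.69°
zero (s+40): 40 + j1838 → |·| = √(40²+1838²) = √3379844 ≈ 1838.4, ∠ = arctan(1838/40) ≈ 88.75°
pole (s+3): 3 + j1838 → |·| = √(3²+1838²) = √3378253 ≈ 1838, ∠ = arctan(1838/3) ≈ 89.91°
pole (s+100): 100 + j1838 → |·| = √(100²+1838²) = √3388244 ≈ 1840.7, ∠ = arctan(1838/100) ≈ 86.89°
pole (s+979): 979 + j1838 → |·| = √(979²+1838²) = √4336685 ≈ 2082.5, ∠ = arctan(1838/979) ≈ 61.96°
|L| = 100 · 3.379e+06 / 7.0455e+09 ≈ 0.04796
Gain = 20 log₁₀(0.04796) ≈ -26.38 dB

-26.4 dB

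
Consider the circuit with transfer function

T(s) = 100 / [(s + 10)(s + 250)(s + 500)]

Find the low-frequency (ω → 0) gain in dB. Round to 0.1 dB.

T(0) = 100 / (10·250·500) = 8e-05
20 log₁₀(8e-05) ≈ -81.94 dB

-81.9 dB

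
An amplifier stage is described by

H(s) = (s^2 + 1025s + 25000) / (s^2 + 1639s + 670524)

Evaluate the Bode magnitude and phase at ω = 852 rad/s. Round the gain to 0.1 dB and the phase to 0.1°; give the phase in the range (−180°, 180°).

Substitute s = j852:
Numerator: (j852)^2 + 1025(j852) + 25000 = -700904 + j873300
Denominator: (j852)^2 + 1639(j852) + 670524 = -55380 + j1396428
|N| = √(700904² + 873300²) ≈ 1.1198e+06, ∠N ≈ 128.75°
|D| = √(55380² + 1396428²) ≈ 1.3975e+06, ∠D ≈ 92.27°
|H| = 1.1198e+06 / 1.3975e+06 ≈ 0.80129
Gain = 20 log₁₀(0.80129) ≈ -1.92 dB
∠H = 128.75° − 92.27° = 36.48°

-1.9 dB, 36.5°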